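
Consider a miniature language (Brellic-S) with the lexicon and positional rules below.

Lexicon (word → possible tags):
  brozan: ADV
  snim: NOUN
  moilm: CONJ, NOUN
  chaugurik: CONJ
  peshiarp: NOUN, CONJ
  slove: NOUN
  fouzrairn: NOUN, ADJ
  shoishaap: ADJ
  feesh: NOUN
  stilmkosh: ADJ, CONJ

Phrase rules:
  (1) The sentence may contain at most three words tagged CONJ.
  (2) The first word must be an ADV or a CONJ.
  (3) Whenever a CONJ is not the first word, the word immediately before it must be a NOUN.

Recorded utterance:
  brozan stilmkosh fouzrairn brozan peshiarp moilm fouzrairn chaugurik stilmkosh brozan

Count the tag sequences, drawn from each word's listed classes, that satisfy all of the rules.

4

Candidates per position — 1:brozan {ADV}; 2:stilmkosh {ADJ,CONJ}; 3:fouzrairn {NOUN,ADJ}; 4:brozan {ADV}; 5:peshiarp {NOUN,CONJ}; 6:moilm {CONJ,NOUN}; 7:fouzrairn {NOUN,ADJ}; 8:chaugurik {CONJ}; 9:stilmkosh {ADJ,CONJ}; 10:brozan {ADV}.
There are 64 candidate sequences in total.
The sequences that satisfy every rule: ADV ADJ NOUN ADV NOUN CONJ NOUN CONJ ADJ ADV; ADV ADJ NOUN ADV NOUN NOUN NOUN CONJ ADJ ADV; ADV ADJ ADJ ADV NOUN CONJ NOUN CONJ ADJ ADV; ADV ADJ ADJ ADV NOUN NOUN NOUN CONJ ADJ ADV.
Count = 4.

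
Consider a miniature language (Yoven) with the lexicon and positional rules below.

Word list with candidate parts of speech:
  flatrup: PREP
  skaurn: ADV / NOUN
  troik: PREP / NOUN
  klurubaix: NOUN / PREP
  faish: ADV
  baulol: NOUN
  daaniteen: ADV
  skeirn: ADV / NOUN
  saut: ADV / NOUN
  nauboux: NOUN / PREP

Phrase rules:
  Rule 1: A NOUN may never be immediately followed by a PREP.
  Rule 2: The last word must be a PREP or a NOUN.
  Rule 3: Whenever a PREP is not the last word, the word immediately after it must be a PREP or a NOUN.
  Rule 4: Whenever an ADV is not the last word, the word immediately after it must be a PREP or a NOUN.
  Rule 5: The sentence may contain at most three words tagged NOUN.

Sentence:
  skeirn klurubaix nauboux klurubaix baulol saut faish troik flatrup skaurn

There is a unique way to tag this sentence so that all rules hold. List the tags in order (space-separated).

Candidates per position — 1:skeirn {ADV,NOUN}; 2:klurubaix {NOUN,PREP}; 3:nauboux {NOUN,PREP}; 4:klurubaix {NOUN,PREP}; 5:baulol {NOUN}; 6:saut {ADV,NOUN}; 7:faish {ADV}; 8:troik {PREP,NOUN}; 9:flatrup {PREP}; 10:skaurn {ADV,NOUN}.
At position 6, choosing ADV makes rule 4 impossible to satisfy; hence NOUN.
At position 8, choosing NOUN makes rule 1 impossible to satisfy; hence PREP.
At position 10, choosing ADV makes rule 2 impossible to satisfy; hence NOUN.
At position 1, choosing NOUN makes rule 5 impossible to satisfy; hence ADV.
At position 2, choosing NOUN makes rule 5 impossible to satisfy; hence PREP.
At position 3, choosing NOUN makes rule 5 impossible to satisfy; hence PREP.
At position 4, choosing NOUN makes rule 5 impossible to satisfy; hence PREP.
That leaves exactly one tagging: ADV PREP PREP PREP NOUN NOUN ADV PREP PREP NOUN.
Verifying each rule — rule 1 ✓; rule 2 ✓; rule 3 ✓; rule 4 ✓; rule 5 ✓.

ADV PREP PREP PREP NOUN NOUN ADV PREP PREP NOUN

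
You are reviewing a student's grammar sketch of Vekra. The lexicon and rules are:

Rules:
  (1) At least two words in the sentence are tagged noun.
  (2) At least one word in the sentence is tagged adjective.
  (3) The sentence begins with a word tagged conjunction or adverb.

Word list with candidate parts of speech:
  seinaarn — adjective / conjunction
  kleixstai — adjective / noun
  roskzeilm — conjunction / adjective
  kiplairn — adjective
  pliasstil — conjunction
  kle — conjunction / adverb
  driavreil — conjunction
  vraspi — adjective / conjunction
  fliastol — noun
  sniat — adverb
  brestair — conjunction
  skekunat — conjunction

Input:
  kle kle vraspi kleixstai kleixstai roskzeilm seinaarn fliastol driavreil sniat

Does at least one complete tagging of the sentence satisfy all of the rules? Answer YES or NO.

YES

Candidates per position — 1:kle {conjunction,adverb}; 2:kle {conjunction,adverb}; 3:vraspi {adjective,conjunction}; 4:kleixstai {adjective,noun}; 5:kleixstai {adjective,noun}; 6:roskzeilm {conjunction,adjective}; 7:seinaarn {adjective,conjunction}; 8:fliastol {noun}; 9:driavreil {conjunction}; 10:sniat {adverb}.
One satisfying assignment: conjunction conjunction conjunction adjective noun conjunction conjunction noun conjunction adverb.
Check: rule 1 ok; rule 2 ok; rule 3 ok.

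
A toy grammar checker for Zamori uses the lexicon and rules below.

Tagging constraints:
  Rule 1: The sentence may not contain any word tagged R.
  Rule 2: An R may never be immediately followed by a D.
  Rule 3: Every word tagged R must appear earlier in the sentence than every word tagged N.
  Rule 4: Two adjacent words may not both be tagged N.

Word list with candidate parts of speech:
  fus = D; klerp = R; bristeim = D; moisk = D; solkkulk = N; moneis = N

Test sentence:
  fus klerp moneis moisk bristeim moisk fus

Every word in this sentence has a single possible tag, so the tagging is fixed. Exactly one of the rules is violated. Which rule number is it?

Fixed tagging: D R N D D D D.
Checking each rule: R1 fails, R2 ok, R3 ok, R4 ok.
Only rule 1 fails.

1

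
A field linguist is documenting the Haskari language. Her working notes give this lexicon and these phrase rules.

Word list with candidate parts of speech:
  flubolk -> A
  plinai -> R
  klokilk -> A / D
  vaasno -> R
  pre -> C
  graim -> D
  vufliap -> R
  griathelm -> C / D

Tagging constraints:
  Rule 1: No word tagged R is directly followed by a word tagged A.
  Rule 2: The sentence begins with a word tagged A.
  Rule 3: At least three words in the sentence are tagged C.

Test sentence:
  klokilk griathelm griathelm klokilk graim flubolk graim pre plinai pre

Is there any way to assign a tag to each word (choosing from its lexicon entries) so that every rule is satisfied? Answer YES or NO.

YES

Candidates per position — 1:klokilk {A,D}; 2:griathelm {C,D}; 3:griathelm {C,D}; 4:klokilk {A,D}; 5:graim {D}; 6:flubolk {A}; 7:graim {D}; 8:pre {C}; 9:plinai {R}; 10:pre {C}.
One satisfying assignment: A C C A D A D C R C.
Rule-by-rule: rule 1 satisfied; rule 2 satisfied; rule 3 satisfied.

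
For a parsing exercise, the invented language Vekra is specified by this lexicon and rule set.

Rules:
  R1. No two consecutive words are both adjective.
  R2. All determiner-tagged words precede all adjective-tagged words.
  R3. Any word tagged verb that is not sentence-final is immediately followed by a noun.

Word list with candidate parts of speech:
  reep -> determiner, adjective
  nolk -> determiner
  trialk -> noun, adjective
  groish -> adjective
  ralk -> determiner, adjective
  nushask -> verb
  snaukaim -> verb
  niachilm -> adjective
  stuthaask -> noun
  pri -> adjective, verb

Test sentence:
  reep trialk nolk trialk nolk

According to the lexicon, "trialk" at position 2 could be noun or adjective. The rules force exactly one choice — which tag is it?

Candidates per position — 1:reep {determiner,adjective}; 2:trialk {noun,adjective}; 3:nolk {determiner}; 4:trialk {noun,adjective}; 5:nolk {determiner}.
At position 1, choosing adjective makes rule 2 impossible to satisfy; hence determiner.
At position 2, choosing adjective makes rule 2 impossible to satisfy; hence noun.
At position 4, choosing adjective makes rule 2 impossible to satisfy; hence noun.
That leaves exactly one tagging: determiner noun determiner noun determiner.
Checking: rule 1 satisfied; rule 2 satisfied; rule 3 satisfied.

noun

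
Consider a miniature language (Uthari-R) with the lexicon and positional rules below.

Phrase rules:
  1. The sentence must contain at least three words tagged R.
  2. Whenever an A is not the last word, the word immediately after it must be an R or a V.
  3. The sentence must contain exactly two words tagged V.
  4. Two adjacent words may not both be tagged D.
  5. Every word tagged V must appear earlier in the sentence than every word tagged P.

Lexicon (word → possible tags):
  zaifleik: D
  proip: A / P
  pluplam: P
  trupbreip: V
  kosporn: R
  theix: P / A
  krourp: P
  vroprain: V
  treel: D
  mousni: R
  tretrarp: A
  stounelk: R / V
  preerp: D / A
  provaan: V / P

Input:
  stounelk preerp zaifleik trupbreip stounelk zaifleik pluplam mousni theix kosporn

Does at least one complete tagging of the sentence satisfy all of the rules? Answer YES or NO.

NO

Candidates per position — 1:stounelk {R,V}; 2:preerp {D,A}; 3:zaifleik {D}; 4:trupbreip {V}; 5:stounelk {R,V}; 6:zaifleik {D}; 7:pluplam {P}; 8:mousni {R}; 9:theix {P,A}; 10:kosporn {R}.
Every candidate sequence violates at least one rule; no consistent tagging exists.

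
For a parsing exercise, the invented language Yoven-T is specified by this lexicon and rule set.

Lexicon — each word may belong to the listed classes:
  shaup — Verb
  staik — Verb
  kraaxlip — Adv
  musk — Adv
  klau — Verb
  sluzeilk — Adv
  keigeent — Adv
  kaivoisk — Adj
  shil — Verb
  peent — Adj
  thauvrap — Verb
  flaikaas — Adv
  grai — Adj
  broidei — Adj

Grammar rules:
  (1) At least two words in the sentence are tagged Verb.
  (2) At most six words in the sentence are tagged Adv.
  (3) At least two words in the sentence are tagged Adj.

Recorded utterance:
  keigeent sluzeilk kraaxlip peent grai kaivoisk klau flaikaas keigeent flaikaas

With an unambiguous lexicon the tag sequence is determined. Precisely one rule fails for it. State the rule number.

1

Fixed tagging: Adv Adv Adv Adj Adj Adj Verb Adv Adv Adv.
Rule check: R1 fail, R2 pass, R3 pass.
Only rule 1 fails.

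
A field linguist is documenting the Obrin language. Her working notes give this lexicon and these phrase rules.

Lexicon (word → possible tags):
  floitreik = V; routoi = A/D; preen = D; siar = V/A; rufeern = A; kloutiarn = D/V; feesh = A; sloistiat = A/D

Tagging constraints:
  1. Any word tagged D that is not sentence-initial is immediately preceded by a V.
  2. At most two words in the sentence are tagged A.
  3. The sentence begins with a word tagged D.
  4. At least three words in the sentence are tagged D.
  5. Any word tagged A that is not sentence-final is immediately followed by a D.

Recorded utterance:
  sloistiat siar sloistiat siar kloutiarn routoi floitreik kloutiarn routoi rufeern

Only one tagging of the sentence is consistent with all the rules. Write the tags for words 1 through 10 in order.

D V D V V D V V D A

Candidates per position — 1:sloistiat {A,D}; 2:siar {V,A}; 3:sloistiat {A,D}; 4:siar {V,A}; 5:kloutiarn {D,V}; 6:routoi {A,D}; 7:floitreik {V}; 8:kloutiarn {D,V}; 9:routoi {A,D}; 10:rufeern {A}.
Position 1: A is ruled out by rule 3; that leaves D.
Position 3: A is ruled out by rule 5; that leaves D.
Position 6: A is ruled out by rule 5; that leaves D.
Position 9: A is ruled out by rule 5; that leaves D.
Position 2: A is ruled out by rule 1; that leaves V.
Position 5: D is ruled out by rule 1; that leaves V.
Position 8: D is ruled out by rule 1; that leaves V.
Position 4: A is ruled out by rule 5; that leaves V.
The unique satisfying tagging is: D V D V V D V V D A.
Rule-by-rule: rule 1 holds; rule 2 holds; rule 3 holds; rule 4 holds; rule 5 holds.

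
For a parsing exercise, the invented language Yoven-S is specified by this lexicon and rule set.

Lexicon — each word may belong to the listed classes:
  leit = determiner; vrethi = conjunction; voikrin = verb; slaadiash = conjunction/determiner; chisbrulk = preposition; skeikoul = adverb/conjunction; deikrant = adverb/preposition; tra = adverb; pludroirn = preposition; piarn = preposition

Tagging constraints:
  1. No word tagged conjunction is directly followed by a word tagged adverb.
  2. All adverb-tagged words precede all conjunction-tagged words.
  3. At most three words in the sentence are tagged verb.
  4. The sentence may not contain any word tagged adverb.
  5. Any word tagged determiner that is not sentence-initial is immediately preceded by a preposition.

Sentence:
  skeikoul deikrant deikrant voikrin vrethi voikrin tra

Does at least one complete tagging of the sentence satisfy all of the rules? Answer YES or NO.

NO

Candidates per position — 1:skeikoul {adverb,conjunction}; 2:deikrant {adverb,preposition}; 3:deikrant {adverb,preposition}; 4:voikrin {verb}; 5:vrethi {conjunction}; 6:voikrin {verb}; 7:tra {adverb}.
Rule 2 cannot be satisfied by any choice of tags from the lexicon.
So there is no consistent tagging.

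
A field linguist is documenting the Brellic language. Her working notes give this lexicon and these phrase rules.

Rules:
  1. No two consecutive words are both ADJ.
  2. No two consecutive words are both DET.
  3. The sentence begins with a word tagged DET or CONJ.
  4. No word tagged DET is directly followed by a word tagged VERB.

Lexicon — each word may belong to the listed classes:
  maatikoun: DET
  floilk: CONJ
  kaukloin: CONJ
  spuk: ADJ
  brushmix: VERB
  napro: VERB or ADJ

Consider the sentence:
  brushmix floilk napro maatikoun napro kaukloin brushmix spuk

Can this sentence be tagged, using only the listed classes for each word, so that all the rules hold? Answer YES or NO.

NO

Candidates per position — 1:brushmix {VERB}; 2:floilk {CONJ}; 3:napro {VERB,ADJ}; 4:maatikoun {DET}; 5:napro {VERB,ADJ}; 6:kaukloin {CONJ}; 7:brushmix {VERB}; 8:spuk {ADJ}.
Rule 3 cannot be satisfied by any choice of tags from the lexicon.
So there is no consistent tagging.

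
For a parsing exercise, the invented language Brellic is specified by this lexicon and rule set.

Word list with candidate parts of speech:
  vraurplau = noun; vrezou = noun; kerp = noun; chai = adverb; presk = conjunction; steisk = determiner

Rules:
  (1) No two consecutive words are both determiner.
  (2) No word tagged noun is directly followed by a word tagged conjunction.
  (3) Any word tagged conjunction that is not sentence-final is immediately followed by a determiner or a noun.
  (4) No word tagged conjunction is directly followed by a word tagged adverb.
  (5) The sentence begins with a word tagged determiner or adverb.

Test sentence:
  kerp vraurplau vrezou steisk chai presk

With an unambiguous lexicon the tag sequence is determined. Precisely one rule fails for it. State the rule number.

5

Fixed tagging: noun noun noun determiner adverb conjunction.
Checking each rule: R1 holds, R2 holds, R3 holds, R4 holds, R5 violated.
Only rule 5 fails.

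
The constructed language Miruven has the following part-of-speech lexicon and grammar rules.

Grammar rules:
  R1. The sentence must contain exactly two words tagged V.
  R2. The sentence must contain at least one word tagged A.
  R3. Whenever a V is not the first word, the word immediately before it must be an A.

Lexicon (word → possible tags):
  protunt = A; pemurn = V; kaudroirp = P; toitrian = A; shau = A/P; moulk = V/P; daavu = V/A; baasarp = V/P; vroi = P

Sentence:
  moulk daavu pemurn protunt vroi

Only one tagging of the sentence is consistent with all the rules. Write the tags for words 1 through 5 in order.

Candidates per position — 1:moulk {V,P}; 2:daavu {V,A}; 3:pemurn {V}; 4:protunt {A}; 5:vroi {P}.
Position 2: V is ruled out by rule 3; that leaves A.
Position 1: P is ruled out by rule 1; that leaves V.
The only consistent sequence is: V A V A P.
Check: rule 1 ✓; rule 2 ✓; rule 3 ✓.

V A V A P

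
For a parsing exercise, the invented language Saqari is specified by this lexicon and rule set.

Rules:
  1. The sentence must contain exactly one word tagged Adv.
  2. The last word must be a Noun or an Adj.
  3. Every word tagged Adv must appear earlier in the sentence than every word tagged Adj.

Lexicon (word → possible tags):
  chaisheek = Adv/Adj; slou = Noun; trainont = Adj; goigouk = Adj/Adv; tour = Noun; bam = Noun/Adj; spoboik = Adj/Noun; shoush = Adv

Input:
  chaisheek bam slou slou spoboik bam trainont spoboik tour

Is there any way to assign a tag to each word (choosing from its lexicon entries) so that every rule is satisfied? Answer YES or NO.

Candidates per position — 1:chaisheek {Adv,Adj}; 2:bam {Noun,Adj}; 3:slou {Noun}; 4:slou {Noun}; 5:spoboik {Adj,Noun}; 6:bam {Noun,Adj}; 7:trainont {Adj}; 8:spoboik {Adj,Noun}; 9:tour {Noun}.
One satisfying assignment: Adv Adj Noun Noun Noun Adj Adj Adj Noun.
Check: rule 1 ok; rule 2 ok; rule 3 ok.

YES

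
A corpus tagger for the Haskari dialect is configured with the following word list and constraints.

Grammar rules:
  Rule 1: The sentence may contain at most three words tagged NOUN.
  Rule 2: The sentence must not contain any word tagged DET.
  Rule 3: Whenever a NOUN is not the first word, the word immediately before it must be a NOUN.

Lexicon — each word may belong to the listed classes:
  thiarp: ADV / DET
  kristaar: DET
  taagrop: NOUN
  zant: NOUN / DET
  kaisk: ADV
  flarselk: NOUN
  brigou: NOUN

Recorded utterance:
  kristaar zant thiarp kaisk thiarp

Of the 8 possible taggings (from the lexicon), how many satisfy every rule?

Candidates per position — 1:kristaar {DET}; 2:zant {NOUN,DET}; 3:thiarp {ADV,DET}; 4:kaisk {ADV}; 5:thiarp {ADV,DET}.
There are 8 candidate sequences in total.
Rule 2 cannot be satisfied by any choice of tags from the lexicon.
So there is no consistent tagging.
Count = 0.

0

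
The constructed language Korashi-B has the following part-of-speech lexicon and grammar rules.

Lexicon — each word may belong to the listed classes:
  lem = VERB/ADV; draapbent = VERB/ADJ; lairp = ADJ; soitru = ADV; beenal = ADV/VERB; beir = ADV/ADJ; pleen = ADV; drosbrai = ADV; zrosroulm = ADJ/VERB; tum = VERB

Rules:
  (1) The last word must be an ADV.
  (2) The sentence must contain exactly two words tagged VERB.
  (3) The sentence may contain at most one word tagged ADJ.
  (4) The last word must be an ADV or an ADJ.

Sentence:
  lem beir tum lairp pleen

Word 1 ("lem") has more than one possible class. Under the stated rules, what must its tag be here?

VERB

Candidates per position — 1:lem {VERB,ADV}; 2:beir {ADV,ADJ}; 3:tum {VERB}; 4:lairp {ADJ}; 5:pleen {ADV}.
Position 1: ADV is ruled out by rule 2; that leaves VERB.
Position 2: ADJ is ruled out by rule 3; that leaves ADV.
The unique satisfying tagging is: VERB ADV VERB ADJ ADV.
Check: rule 1 satisfied; rule 2 satisfied; rule 3 satisfied; rule 4 satisfied.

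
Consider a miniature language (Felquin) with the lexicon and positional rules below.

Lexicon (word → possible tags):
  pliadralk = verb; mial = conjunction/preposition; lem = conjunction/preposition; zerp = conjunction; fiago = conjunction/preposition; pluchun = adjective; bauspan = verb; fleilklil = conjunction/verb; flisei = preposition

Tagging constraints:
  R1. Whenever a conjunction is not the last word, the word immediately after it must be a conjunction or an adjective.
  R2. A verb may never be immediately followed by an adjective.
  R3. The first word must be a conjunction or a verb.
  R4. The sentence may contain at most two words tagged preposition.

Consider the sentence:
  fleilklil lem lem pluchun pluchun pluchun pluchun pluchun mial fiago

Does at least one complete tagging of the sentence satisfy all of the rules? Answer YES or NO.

YES

Candidates per position — 1:fleilklil {conjunction,verb}; 2:lem {conjunction,preposition}; 3:lem {conjunction,preposition}; 4:pluchun {adjective}; 5:pluchun {adjective}; 6:pluchun {adjective}; 7:pluchun {adjective}; 8:pluchun {adjective}; 9:mial {conjunction,preposition}; 10:fiago {conjunction,preposition}.
One satisfying assignment: verb conjunction conjunction adjective adjective adjective adjective adjective preposition conjunction.
Checking: rule 1 satisfied; rule 2 satisfied; rule 3 satisfied; rule 4 satisfied.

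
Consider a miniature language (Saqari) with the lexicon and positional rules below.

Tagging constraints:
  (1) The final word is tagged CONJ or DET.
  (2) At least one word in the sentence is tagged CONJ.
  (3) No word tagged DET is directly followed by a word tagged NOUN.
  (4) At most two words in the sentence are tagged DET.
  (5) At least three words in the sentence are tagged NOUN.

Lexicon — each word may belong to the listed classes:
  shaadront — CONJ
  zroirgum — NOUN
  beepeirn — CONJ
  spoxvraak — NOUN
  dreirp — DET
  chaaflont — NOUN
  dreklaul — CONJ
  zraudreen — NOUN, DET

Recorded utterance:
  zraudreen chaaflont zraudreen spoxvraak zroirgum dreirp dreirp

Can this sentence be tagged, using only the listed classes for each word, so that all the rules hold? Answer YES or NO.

NO

Candidates per position — 1:zraudreen {NOUN,DET}; 2:chaaflont {NOUN}; 3:zraudreen {NOUN,DET}; 4:spoxvraak {NOUN}; 5:zroirgum {NOUN}; 6:dreirp {DET}; 7:dreirp {DET}.
Rule 2 cannot be satisfied by any choice of tags from the lexicon.
So there is no consistent tagging.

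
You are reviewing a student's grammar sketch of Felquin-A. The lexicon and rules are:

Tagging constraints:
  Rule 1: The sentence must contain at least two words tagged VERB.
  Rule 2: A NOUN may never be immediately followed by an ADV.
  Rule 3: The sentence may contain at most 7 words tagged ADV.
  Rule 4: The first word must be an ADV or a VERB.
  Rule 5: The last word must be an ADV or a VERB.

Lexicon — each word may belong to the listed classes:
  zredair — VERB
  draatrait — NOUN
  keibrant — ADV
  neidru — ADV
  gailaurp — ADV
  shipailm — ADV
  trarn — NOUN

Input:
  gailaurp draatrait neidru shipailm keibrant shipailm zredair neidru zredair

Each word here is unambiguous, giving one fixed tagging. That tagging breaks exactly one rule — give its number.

2

Fixed tagging: ADV NOUN ADV ADV ADV ADV VERB ADV VERB.
Applying the rules: R1 ✓, R2 ✗, R3 ✓, R4 ✓, R5 ✓.
Only rule 2 fails.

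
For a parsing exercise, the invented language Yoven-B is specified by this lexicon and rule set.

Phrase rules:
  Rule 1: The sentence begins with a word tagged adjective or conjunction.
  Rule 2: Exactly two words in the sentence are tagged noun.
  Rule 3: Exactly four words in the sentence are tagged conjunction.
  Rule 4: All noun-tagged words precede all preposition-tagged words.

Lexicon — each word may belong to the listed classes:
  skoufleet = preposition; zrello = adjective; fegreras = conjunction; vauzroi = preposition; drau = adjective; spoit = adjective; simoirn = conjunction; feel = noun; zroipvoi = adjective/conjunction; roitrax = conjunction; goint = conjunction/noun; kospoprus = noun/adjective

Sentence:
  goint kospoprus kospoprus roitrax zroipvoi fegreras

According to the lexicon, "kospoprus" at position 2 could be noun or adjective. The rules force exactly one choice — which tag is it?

noun

Candidates per position — 1:goint {conjunction,noun}; 2:kospoprus {noun,adjective}; 3:kospoprus {noun,adjective}; 4:roitrax {conjunction}; 5:zroipvoi {adjective,conjunction}; 6:fegreras {conjunction}.
At position 1, choosing noun makes rule 1 impossible to satisfy; hence conjunction.
At position 2, choosing adjective makes rule 2 impossible to satisfy; hence noun.
At position 3, choosing adjective makes rule 2 impossible to satisfy; hence noun.
At position 5, choosing adjective makes rule 3 impossible to satisfy; hence conjunction.
The unique satisfying tagging is: conjunction noun noun conjunction conjunction conjunction.
Checking: rule 1 holds; rule 2 holds; rule 3 holds; rule 4 holds.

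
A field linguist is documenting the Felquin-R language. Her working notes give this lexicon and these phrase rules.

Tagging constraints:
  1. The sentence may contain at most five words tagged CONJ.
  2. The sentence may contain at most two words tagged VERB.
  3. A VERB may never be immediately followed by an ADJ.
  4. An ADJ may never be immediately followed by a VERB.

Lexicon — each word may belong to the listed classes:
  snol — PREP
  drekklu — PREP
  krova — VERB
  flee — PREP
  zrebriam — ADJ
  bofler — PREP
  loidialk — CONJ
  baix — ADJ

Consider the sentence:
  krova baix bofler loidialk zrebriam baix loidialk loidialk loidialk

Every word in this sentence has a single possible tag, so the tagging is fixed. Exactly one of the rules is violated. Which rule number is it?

Fixed tagging: VERB ADJ PREP CONJ ADJ ADJ CONJ CONJ CONJ.
Rule check: R1 pass, R2 pass, R3 fail, R4 pass.
Only rule 3 fails.

3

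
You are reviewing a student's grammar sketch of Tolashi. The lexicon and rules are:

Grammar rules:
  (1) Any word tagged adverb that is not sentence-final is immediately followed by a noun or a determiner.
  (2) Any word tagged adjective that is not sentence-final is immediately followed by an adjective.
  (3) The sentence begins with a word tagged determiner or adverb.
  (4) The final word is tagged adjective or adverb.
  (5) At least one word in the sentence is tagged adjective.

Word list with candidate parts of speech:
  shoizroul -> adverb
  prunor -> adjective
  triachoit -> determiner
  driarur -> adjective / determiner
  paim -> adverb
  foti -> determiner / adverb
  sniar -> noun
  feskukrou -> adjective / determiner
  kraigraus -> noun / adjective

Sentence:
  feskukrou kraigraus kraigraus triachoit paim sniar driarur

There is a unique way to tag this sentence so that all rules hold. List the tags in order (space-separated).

Candidates per position — 1:feskukrou {adjective,determiner}; 2:kraigraus {noun,adjective}; 3:kraigraus {noun,adjective}; 4:triachoit {determiner}; 5:paim {adverb}; 6:sniar {noun}; 7:driarur {adjective,determiner}.
Position 1: tagging it adjective would leave rule 2 unsatisfiable, so it must be determiner.
Position 2: tagging it adjective would leave rule 2 unsatisfiable, so it must be noun.
Position 3: tagging it adjective would leave rule 2 unsatisfiable, so it must be noun.
Position 7: tagging it determiner would leave rule 4 unsatisfiable, so it must be adjective.
So the tagging must be: determiner noun noun determiner adverb noun adjective.
Rule-by-rule: rule 1 ok; rule 2 ok; rule 3 ok; rule 4 ok; rule 5 ok.

determiner noun noun determiner adverb noun adjective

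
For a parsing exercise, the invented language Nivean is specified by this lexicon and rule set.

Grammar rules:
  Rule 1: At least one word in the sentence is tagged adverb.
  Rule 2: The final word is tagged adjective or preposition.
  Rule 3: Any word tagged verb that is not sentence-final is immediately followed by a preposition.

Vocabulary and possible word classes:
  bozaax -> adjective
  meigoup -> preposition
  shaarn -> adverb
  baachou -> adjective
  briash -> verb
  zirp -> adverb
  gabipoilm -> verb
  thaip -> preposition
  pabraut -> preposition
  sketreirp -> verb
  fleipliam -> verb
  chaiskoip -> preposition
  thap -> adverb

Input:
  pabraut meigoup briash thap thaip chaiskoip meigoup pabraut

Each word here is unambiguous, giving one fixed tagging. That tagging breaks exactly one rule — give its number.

3

Fixed tagging: preposition preposition verb adverb preposition preposition preposition preposition.
Checking each rule: R1 ok, R2 ok, R3 fails.
Only rule 3 fails.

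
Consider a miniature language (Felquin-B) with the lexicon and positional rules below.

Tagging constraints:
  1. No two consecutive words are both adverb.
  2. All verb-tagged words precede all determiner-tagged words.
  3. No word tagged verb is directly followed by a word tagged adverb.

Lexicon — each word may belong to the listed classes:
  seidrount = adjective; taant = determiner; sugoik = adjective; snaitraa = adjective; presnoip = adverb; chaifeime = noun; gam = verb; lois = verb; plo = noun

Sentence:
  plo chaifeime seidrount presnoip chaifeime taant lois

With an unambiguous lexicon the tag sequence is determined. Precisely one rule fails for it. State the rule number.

2

Fixed tagging: noun noun adjective adverb noun determiner verb.
Checking each rule: R1 holds, R2 violated, R3 holds.
Only rule 2 fails.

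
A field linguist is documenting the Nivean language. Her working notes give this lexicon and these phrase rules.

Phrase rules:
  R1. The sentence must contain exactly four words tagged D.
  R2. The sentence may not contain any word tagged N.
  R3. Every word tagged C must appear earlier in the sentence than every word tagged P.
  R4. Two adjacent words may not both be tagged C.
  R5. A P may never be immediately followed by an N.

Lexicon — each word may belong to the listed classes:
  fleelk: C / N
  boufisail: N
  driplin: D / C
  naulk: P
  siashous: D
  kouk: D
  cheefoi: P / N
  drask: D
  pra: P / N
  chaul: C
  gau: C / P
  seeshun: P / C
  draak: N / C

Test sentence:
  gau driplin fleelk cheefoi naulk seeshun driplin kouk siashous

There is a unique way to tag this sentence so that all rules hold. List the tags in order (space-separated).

Candidates per position — 1:gau {C,P}; 2:driplin {D,C}; 3:fleelk {C,N}; 4:cheefoi {P,N}; 5:naulk {P}; 6:seeshun {P,C}; 7:driplin {D,C}; 8:kouk {D}; 9:siashous {D}.
Position 2: C is ruled out by rule 1; that leaves D.
Position 3: N is ruled out by rule 2; that leaves C.
Position 4: N is ruled out by rule 2; that leaves P.
Position 6: C is ruled out by rule 3; that leaves P.
Position 7: C is ruled out by rule 1; that leaves D.
Position 1: P is ruled out by rule 3; that leaves C.
That leaves exactly one tagging: C D C P P P D D D.
Check: rule 1 holds; rule 2 holds; rule 3 holds; rule 4 holds; rule 5 holds.

C D C P P P D D D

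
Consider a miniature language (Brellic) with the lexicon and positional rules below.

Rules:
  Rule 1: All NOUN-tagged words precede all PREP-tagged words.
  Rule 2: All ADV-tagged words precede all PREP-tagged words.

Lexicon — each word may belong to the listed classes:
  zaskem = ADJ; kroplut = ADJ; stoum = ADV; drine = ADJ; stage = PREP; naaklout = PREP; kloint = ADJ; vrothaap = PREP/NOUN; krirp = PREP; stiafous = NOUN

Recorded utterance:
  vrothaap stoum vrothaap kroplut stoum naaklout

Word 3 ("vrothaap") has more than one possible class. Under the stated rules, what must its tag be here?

NOUN

Candidates per position — 1:vrothaap {PREP,NOUN}; 2:stoum {ADV}; 3:vrothaap {PREP,NOUN}; 4:kroplut {ADJ}; 5:stoum {ADV}; 6:naaklout {PREP}.
Word 1 cannot be PREP — rule 2 would then fail for every completion. It is NOUN.
Word 3 cannot be PREP — rule 2 would then fail for every completion. It is NOUN.
That leaves exactly one tagging: NOUN ADV NOUN ADJ ADV PREP.
Checking: rule 1 ✓; rule 2 ✓.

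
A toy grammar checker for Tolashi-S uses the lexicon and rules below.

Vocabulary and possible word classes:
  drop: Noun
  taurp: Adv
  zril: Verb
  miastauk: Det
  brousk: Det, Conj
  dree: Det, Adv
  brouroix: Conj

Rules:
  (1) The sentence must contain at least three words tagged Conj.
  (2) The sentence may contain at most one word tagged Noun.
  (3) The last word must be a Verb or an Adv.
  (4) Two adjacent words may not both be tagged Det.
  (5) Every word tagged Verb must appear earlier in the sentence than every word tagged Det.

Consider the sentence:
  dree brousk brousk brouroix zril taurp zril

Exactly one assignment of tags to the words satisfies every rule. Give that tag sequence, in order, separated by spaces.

Adv Conj Conj Conj Verb Adv Verb

Candidates per position — 1:dree {Det,Adv}; 2:brousk {Det,Conj}; 3:brousk {Det,Conj}; 4:brouroix {Conj}; 5:zril {Verb}; 6:taurp {Adv}; 7:zril {Verb}.
At position 1, choosing Det makes rule 5 impossible to satisfy; hence Adv.
At position 2, choosing Det makes rule 1 impossible to satisfy; hence Conj.
At position 3, choosing Det makes rule 1 impossible to satisfy; hence Conj.
The unique satisfying tagging is: Adv Conj Conj Conj Verb Adv Verb.
Verifying each rule — rule 1 holds; rule 2 holds; rule 3 holds; rule 4 holds; rule 5 holds.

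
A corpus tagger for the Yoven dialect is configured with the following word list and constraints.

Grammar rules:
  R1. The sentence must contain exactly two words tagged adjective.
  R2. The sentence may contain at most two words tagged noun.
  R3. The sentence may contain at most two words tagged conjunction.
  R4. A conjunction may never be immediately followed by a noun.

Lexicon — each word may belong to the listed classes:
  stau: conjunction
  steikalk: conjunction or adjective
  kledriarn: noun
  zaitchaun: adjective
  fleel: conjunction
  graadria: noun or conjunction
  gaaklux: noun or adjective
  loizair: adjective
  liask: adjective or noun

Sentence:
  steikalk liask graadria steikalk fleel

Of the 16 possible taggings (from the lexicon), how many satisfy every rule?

Candidates per position — 1:steikalk {conjunction,adjective}; 2:liask {adjective,noun}; 3:graadria {noun,conjunction}; 4:steikalk {conjunction,adjective}; 5:fleel {conjunction}.
There are 16 candidate sequences in total.
The sequences that satisfy every rule: conjunction adjective noun adjective conjunction; adjective adjective noun conjunction conjunction; adjective noun noun adjective conjunction; adjective noun conjunction adjective conjunction.
Count = 4.

4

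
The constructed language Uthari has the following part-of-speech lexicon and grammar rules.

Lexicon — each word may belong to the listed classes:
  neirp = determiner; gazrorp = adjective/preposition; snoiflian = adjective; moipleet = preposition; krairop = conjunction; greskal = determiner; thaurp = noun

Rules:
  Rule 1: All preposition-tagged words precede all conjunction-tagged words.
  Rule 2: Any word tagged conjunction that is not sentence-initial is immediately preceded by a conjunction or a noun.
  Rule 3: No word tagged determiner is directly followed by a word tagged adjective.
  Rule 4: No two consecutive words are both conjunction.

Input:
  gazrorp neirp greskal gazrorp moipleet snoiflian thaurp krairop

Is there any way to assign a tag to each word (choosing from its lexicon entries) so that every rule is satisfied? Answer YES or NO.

YES

Candidates per position — 1:gazrorp {adjective,preposition}; 2:neirp {determiner}; 3:greskal {determiner}; 4:gazrorp {adjective,preposition}; 5:moipleet {preposition}; 6:snoiflian {adjective}; 7:thaurp {noun}; 8:krairop {conjunction}.
One satisfying assignment: adjective determiner determiner preposition preposition adjective noun conjunction.
Checking: rule 1 satisfied; rule 2 satisfied; rule 3 satisfied; rule 4 satisfied.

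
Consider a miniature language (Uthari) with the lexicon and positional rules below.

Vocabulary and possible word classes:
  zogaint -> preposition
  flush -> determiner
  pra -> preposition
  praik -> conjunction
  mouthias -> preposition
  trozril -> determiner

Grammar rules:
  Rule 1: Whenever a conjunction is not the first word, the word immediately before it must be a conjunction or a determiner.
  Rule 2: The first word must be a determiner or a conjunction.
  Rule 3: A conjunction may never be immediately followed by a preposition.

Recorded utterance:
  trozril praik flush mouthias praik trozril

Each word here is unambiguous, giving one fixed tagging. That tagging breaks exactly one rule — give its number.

Fixed tagging: determiner conjunction determiner preposition conjunction determiner.
Checking each rule: R1 fail, R2 pass, R3 pass.
Only rule 1 fails.

1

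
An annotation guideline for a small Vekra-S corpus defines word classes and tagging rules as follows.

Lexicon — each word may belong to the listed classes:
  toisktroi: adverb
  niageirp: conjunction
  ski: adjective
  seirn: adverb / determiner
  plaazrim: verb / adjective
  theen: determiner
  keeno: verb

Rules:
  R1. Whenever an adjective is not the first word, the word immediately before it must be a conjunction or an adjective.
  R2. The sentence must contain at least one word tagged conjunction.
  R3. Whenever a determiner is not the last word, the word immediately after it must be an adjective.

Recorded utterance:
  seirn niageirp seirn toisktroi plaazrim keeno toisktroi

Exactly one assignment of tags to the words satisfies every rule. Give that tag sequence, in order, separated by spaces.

adverb conjunction adverb adverb verb verb adverb

Candidates per position — 1:seirn {adverb,determiner}; 2:niageirp {conjunction}; 3:seirn {adverb,determiner}; 4:toisktroi {adverb}; 5:plaazrim {verb,adjective}; 6:keeno {verb}; 7:toisktroi {adverb}.
Word 1 cannot be determiner — rule 3 would then fail for every completion. It is adverb.
Word 3 cannot be determiner — rule 3 would then fail for every completion. It is adverb.
Word 5 cannot be adjective — rule 1 would then fail for every completion. It is verb.
That leaves exactly one tagging: adverb conjunction adverb adverb verb verb adverb.
Verifying each rule — rule 1 satisfied; rule 2 satisfied; rule 3 satisfied.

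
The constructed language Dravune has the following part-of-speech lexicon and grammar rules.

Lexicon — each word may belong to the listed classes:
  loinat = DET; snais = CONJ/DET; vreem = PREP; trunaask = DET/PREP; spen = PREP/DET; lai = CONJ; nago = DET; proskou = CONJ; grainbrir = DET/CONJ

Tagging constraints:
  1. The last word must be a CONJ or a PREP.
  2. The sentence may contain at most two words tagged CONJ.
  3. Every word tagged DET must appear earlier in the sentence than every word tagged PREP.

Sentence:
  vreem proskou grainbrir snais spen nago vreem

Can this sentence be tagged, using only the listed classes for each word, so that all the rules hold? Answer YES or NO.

NO

Candidates per position — 1:vreem {PREP}; 2:proskou {CONJ}; 3:grainbrir {DET,CONJ}; 4:snais {CONJ,DET}; 5:spen {PREP,DET}; 6:nago {DET}; 7:vreem {PREP}.
Rule 3 cannot be satisfied by any choice of tags from the lexicon.
So there is no consistent tagging.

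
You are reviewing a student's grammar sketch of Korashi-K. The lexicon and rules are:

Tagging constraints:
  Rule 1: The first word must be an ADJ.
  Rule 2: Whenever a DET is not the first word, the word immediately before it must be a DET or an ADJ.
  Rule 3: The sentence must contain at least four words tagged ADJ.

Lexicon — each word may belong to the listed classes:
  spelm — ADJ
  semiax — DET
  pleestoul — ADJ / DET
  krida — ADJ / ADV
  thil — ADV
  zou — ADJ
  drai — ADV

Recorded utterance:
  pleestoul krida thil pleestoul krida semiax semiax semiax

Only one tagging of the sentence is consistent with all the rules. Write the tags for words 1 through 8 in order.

ADJ ADJ ADV ADJ ADJ DET DET DET

Candidates per position — 1:pleestoul {ADJ,DET}; 2:krida {ADJ,ADV}; 3:thil {ADV}; 4:pleestoul {ADJ,DET}; 5:krida {ADJ,ADV}; 6:semiax {DET}; 7:semiax {DET}; 8:semiax {DET}.
If word 1 were DET, no tagging could satisfy rule 1; so word 1 is ADJ.
If word 2 were ADV, no tagging could satisfy rule 3; so word 2 is ADJ.
If word 4 were DET, no tagging could satisfy rule 2; so word 4 is ADJ.
If word 5 were ADV, no tagging could satisfy rule 2; so word 5 is ADJ.
The unique satisfying tagging is: ADJ ADJ ADV ADJ ADJ DET DET DET.
Verifying each rule — rule 1 holds; rule 2 holds; rule 3 holds.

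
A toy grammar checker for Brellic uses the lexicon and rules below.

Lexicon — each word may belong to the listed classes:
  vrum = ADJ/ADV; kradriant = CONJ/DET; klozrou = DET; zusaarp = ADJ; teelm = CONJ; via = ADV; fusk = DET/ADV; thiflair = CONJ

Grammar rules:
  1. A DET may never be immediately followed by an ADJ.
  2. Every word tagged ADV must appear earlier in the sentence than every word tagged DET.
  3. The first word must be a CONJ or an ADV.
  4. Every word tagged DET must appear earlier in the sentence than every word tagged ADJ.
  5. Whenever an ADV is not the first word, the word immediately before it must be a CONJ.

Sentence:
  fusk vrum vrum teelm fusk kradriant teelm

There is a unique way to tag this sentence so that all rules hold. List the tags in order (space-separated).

ADV ADJ ADJ CONJ ADV CONJ CONJ

Candidates per position — 1:fusk {DET,ADV}; 2:vrum {ADJ,ADV}; 3:vrum {ADJ,ADV}; 4:teelm {CONJ}; 5:fusk {DET,ADV}; 6:kradriant {CONJ,DET}; 7:teelm {CONJ}.
Word 1 cannot be DET — rule 3 would then fail for every completion. It is ADV.
Word 2 cannot be ADV — rule 5 would then fail for every completion. It is ADJ.
Word 3 cannot be ADV — rule 5 would then fail for every completion. It is ADJ.
Word 5 cannot be DET — rule 4 would then fail for every completion. It is ADV.
Word 6 cannot be DET — rule 4 would then fail for every completion. It is CONJ.
The unique satisfying tagging is: ADV ADJ ADJ CONJ ADV CONJ CONJ.
Verifying each rule — rule 1 ok; rule 2 ok; rule 3 ok; rule 4 ok; rule 5 ok.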